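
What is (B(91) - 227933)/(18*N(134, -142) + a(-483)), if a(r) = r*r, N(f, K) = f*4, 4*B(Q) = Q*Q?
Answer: -903451/971748 ≈ -0.92972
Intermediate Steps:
B(Q) = Q**2/4 (B(Q) = (Q*Q)/4 = Q**2/4)
N(f, K) = 4*f
a(r) = r**2
(B(91) - 227933)/(18*N(134, -142) + a(-483)) = ((1/4)*91**2 - 227933)/(18*(4*134) + (-483)**2) = ((1/4)*8281 - 227933)/(18*536 + 233289) = (8281/4 - 227933)/(9648 + 233289) = -903451/4/242937 = -903451/4*1/242937 = -903451/971748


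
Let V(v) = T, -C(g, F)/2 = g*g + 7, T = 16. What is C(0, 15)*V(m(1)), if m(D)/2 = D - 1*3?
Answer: -224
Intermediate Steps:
m(D) = -6 + 2*D (m(D) = 2*(D - 1*3) = 2*(D - 3) = 2*(-3 + D) = -6 + 2*D)
C(g, F) = -14 - 2*g**2 (C(g, F) = -2*(g*g + 7) = -2*(g**2 + 7) = -2*(7 + g**2) = -14 - 2*g**2)
V(v) = 16
C(0, 15)*V(m(1)) = (-14 - 2*0**2)*16 = (-14 - 2*0)*16 = (-14 + 0)*16 = -14*16 = -224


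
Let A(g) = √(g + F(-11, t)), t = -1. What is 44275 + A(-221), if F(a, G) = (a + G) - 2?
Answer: 44275 + I*√235 ≈ 44275.0 + 15.33*I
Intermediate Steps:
F(a, G) = -2 + G + a (F(a, G) = (G + a) - 2 = -2 + G + a)
A(g) = √(-14 + g) (A(g) = √(g + (-2 - 1 - 11)) = √(g - 14) = √(-14 + g))
44275 + A(-221) = 44275 + √(-14 - 221) = 44275 + √(-235) = 44275 + I*√235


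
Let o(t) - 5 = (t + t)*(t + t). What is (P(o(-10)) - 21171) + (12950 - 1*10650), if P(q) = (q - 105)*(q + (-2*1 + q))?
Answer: 223529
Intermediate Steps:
o(t) = 5 + 4*t² (o(t) = 5 + (t + t)*(t + t) = 5 + (2*t)*(2*t) = 5 + 4*t²)
P(q) = (-105 + q)*(-2 + 2*q) (P(q) = (-105 + q)*(q + (-2 + q)) = (-105 + q)*(-2 + 2*q))
(P(o(-10)) - 21171) + (12950 - 1*10650) = ((210 - 212*(5 + 4*(-10)²) + 2*(5 + 4*(-10)²)²) - 21171) + (12950 - 1*10650) = ((210 - 212*(5 + 4*100) + 2*(5 + 4*100)²) - 21171) + (12950 - 10650) = ((210 - 212*(5 + 400) + 2*(5 + 400)²) - 21171) + 2300 = ((210 - 212*405 + 2*405²) - 21171) + 2300 = ((210 - 85860 + 2*164025) - 21171) + 2300 = ((210 - 85860 + 328050) - 21171) + 2300 = (242400 - 21171) + 2300 = 221229 + 2300 = 223529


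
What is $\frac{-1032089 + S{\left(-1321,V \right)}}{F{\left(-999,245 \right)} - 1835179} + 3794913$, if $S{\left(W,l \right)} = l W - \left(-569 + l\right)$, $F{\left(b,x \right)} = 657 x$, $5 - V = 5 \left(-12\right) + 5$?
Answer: $\frac{3176748792111}{837107} \approx 3.7949 \cdot 10^{6}$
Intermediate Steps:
$V = 60$ ($V = 5 - \left(5 \left(-12\right) + 5\right) = 5 - \left(-60 + 5\right) = 5 - -55 = 5 + 55 = 60$)
$S{\left(W,l \right)} = 569 - l + W l$ ($S{\left(W,l \right)} = W l - \left(-569 + l\right) = 569 - l + W l$)
$\frac{-1032089 + S{\left(-1321,V \right)}}{F{\left(-999,245 \right)} - 1835179} + 3794913 = \frac{-1032089 - 78751}{657 \cdot 245 - 1835179} + 3794913 = \frac{-1032089 - 78751}{160965 - 1835179} + 3794913 = \frac{-1032089 - 78751}{-1674214} + 3794913 = \left(-1110840\right) \left(- \frac{1}{1674214}\right) + 3794913 = \frac{555420}{837107} + 3794913 = \frac{3176748792111}{837107}$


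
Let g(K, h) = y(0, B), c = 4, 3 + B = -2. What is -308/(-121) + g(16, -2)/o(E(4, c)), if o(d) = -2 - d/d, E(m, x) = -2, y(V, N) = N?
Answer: 139/33 ≈ 4.2121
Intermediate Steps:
B = -5 (B = -3 - 2 = -5)
g(K, h) = -5
o(d) = -3 (o(d) = -2 - 1*1 = -2 - 1 = -3)
-308/(-121) + g(16, -2)/o(E(4, c)) = -308/(-121) - 5/(-3) = -308*(-1/121) - 5*(-⅓) = 28/11 + 5/3 = 139/33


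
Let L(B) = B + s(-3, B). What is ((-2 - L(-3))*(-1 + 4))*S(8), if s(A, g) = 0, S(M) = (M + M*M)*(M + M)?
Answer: 3456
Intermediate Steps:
S(M) = 2*M*(M + M**2) (S(M) = (M + M**2)*(2*M) = 2*M*(M + M**2))
L(B) = B (L(B) = B + 0 = B)
((-2 - L(-3))*(-1 + 4))*S(8) = ((-2 - 1*(-3))*(-1 + 4))*(2*8**2*(1 + 8)) = ((-2 + 3)*3)*(2*64*9) = (1*3)*1152 = 3*1152 = 3456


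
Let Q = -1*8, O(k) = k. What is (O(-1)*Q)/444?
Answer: 2/111 ≈ 0.018018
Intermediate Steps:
Q = -8
(O(-1)*Q)/444 = -1*(-8)/444 = 8*(1/444) = 2/111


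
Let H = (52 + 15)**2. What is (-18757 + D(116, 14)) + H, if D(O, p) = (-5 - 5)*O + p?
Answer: -15414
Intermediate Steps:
D(O, p) = p - 10*O (D(O, p) = -10*O + p = p - 10*O)
H = 4489 (H = 67**2 = 4489)
(-18757 + D(116, 14)) + H = (-18757 + (14 - 10*116)) + 4489 = (-18757 + (14 - 1160)) + 4489 = (-18757 - 1146) + 4489 = -19903 + 4489 = -15414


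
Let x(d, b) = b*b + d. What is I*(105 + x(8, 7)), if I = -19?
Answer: -3078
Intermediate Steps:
x(d, b) = d + b² (x(d, b) = b² + d = d + b²)
I*(105 + x(8, 7)) = -19*(105 + (8 + 7²)) = -19*(105 + (8 + 49)) = -19*(105 + 57) = -19*162 = -3078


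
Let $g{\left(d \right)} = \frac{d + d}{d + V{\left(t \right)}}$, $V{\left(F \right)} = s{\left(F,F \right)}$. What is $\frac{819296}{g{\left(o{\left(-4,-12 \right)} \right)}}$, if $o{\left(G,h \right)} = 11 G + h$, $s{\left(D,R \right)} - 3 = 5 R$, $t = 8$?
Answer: $\frac{665678}{7} \approx 95097.0$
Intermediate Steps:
$s{\left(D,R \right)} = 3 + 5 R$
$V{\left(F \right)} = 3 + 5 F$
$o{\left(G,h \right)} = h + 11 G$
$g{\left(d \right)} = \frac{2 d}{43 + d}$ ($g{\left(d \right)} = \frac{d + d}{d + \left(3 + 5 \cdot 8\right)} = \frac{2 d}{d + \left(3 + 40\right)} = \frac{2 d}{d + 43} = \frac{2 d}{43 + d}$)
$\frac{819296}{g{\left(o{\left(-4,-12 \right)} \right)}} = \frac{819296}{2 \left(-12 + 11 \left(-4\right)\right) \frac{1}{43 + \left(-12 + 11 \left(-4\right)\right)}} = \frac{819296}{2 \left(-12 - 44\right) \frac{1}{43 - 56}} = \frac{819296}{2 \left(-56\right) \frac{1}{43 - 56}} = \frac{819296}{2 \left(-56\right) \frac{1}{-13}} = \frac{819296}{2 \left(-56\right) \left(- \frac{1}{13}\right)} = \frac{819296}{\frac{112}{13}} = 819296 \cdot \frac{13}{112} = \frac{665678}{7}$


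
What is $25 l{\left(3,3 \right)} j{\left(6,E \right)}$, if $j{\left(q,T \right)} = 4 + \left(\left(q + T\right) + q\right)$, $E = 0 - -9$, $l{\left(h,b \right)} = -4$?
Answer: $-2500$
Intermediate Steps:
$E = 9$ ($E = 0 + 9 = 9$)
$j{\left(q,T \right)} = 4 + T + 2 q$ ($j{\left(q,T \right)} = 4 + \left(\left(T + q\right) + q\right) = 4 + \left(T + 2 q\right) = 4 + T + 2 q$)
$25 l{\left(3,3 \right)} j{\left(6,E \right)} = 25 \left(-4\right) \left(4 + 9 + 2 \cdot 6\right) = - 100 \left(4 + 9 + 12\right) = \left(-100\right) 25 = -2500$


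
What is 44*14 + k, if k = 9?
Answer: 625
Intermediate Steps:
44*14 + k = 44*14 + 9 = 616 + 9 = 625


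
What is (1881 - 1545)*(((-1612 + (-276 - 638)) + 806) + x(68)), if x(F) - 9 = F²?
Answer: 978768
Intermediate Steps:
x(F) = 9 + F²
(1881 - 1545)*(((-1612 + (-276 - 638)) + 806) + x(68)) = (1881 - 1545)*(((-1612 + (-276 - 638)) + 806) + (9 + 68²)) = 336*(((-1612 - 914) + 806) + (9 + 4624)) = 336*((-2526 + 806) + 4633) = 336*(-1720 + 4633) = 336*2913 = 978768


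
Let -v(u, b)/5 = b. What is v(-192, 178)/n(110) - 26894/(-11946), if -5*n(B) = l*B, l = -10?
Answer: -21433/11946 ≈ -1.7942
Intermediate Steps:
n(B) = 2*B (n(B) = -(-2)*B = 2*B)
v(u, b) = -5*b
v(-192, 178)/n(110) - 26894/(-11946) = (-5*178)/((2*110)) - 26894/(-11946) = -890/220 - 26894*(-1/11946) = -890*1/220 + 13447/5973 = -89/22 + 13447/5973 = -21433/11946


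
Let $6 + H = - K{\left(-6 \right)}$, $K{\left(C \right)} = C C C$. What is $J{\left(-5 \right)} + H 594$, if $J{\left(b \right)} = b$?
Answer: $124735$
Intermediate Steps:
$K{\left(C \right)} = C^{3}$ ($K{\left(C \right)} = C^{2} C = C^{3}$)
$H = 210$ ($H = -6 - \left(-6\right)^{3} = -6 - -216 = -6 + 216 = 210$)
$J{\left(-5 \right)} + H 594 = -5 + 210 \cdot 594 = -5 + 124740 = 124735$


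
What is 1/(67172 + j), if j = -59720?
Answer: 1/7452 ≈ 0.00013419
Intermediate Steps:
1/(67172 + j) = 1/(67172 - 59720) = 1/7452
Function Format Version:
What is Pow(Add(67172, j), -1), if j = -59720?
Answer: Rational(1, 7452) ≈ 0.00013419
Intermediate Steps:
Pow(Add(67172, j), -1) = Pow(Add(67172, -59720), -1) = Pow(7452, -1) = Rational(1, 7452)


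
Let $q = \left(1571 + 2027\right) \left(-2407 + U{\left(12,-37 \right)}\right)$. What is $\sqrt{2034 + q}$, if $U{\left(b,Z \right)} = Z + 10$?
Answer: $i \sqrt{8755498} \approx 2959.0 i$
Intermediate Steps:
$U{\left(b,Z \right)} = 10 + Z$
$q = -8757532$ ($q = \left(1571 + 2027\right) \left(-2407 + \left(10 - 37\right)\right) = 3598 \left(-2407 - 27\right) = 3598 \left(-2434\right) = -8757532$)
$\sqrt{2034 + q} = \sqrt{2034 - 8757532} = \sqrt{-8755498} = i \sqrt{8755498}$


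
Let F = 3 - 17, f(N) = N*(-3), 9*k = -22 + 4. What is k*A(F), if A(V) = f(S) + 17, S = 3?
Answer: -16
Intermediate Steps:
k = -2 (k = (-22 + 4)/9 = (⅑)*(-18) = -2)
f(N) = -3*N
F = -14
A(V) = 8 (A(V) = -3*3 + 17 = -9 + 17 = 8)
k*A(F) = -2*8 = -16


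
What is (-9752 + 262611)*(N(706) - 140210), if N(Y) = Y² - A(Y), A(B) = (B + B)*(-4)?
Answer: 92008815766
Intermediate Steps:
A(B) = -8*B (A(B) = (2*B)*(-4) = -8*B)
N(Y) = Y² + 8*Y (N(Y) = Y² - (-8)*Y = Y² + 8*Y)
(-9752 + 262611)*(N(706) - 140210) = (-9752 + 262611)*(706*(8 + 706) - 140210) = 252859*(706*714 - 140210) = 252859*(504084 - 140210) = 252859*363874 = 92008815766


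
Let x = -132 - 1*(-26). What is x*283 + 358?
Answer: -29640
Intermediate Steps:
x = -106 (x = -132 + 26 = -106)
x*283 + 358 = -106*283 + 358 = -29998 + 358 = -29640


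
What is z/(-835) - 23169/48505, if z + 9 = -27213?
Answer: 260211399/8100335 ≈ 32.124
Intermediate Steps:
z = -27222 (z = -9 - 27213 = -27222)
z/(-835) - 23169/48505 = -27222/(-835) - 23169/48505 = -27222*(-1/835) - 23169*1/48505 = 27222/835 - 23169/48505 = 260211399/8100335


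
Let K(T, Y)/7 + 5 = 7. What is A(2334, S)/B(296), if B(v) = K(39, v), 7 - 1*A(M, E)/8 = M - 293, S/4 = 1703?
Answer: -8136/7 ≈ -1162.3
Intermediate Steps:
K(T, Y) = 14 (K(T, Y) = -35 + 7*7 = -35 + 49 = 14)
S = 6812 (S = 4*1703 = 6812)
A(M, E) = 2400 - 8*M (A(M, E) = 56 - 8*(M - 293) = 56 - 8*(-293 + M) = 56 + (2344 - 8*M) = 2400 - 8*M)
B(v) = 14
A(2334, S)/B(296) = (2400 - 8*2334)/14 = (2400 - 18672)*(1/14) = -16272*1/14 = -8136/7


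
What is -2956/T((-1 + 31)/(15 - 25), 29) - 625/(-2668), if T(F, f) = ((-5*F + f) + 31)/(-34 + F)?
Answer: 291851371/200100 ≈ 1458.5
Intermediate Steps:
T(F, f) = (31 + f - 5*F)/(-34 + F) (T(F, f) = ((f - 5*F) + 31)/(-34 + F) = (31 + f - 5*F)/(-34 + F))
-2956/T((-1 + 31)/(15 - 25), 29) - 625/(-2668) = -2956*(-34 + (-1 + 31)/(15 - 25))/(31 + 29 - 5*(-1 + 31)/(15 - 25)) - 625/(-2668) = -2956*(-34 + 30/(-10))/(31 + 29 - 150/(-10)) - 625*(-1/2668) = -2956*(-34 + 30*(-⅒))/(31 + 29 - 150*(-1)/10) + 625/2668 = -2956*(-34 - 3)/(31 + 29 - 5*(-3)) + 625/2668 = -2956*(-37/(31 + 29 + 15)) + 625/2668 = -2956/((-1/37*75)) + 625/2668 = -2956/(-75/37) + 625/2668 = -2956*(-37/75) + 625/2668 = 109372/75 + 625/2668 = 291851371/200100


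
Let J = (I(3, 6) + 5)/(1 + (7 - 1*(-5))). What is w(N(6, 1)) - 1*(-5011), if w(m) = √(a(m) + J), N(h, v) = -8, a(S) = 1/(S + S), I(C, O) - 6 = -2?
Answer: 5011 + √1703/52 ≈ 5011.8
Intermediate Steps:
I(C, O) = 4 (I(C, O) = 6 - 2 = 4)
a(S) = 1/(2*S)
J = 9/13 (J = (4 + 5)/(1 + (7 - 1*(-5))) = 9/(1 + (7 + 5)) = 9/(1 + 12) = 9/13 ≈ 0.69231)
w(m) = √(9/13 + 1/(2*m)) (w(m) = √(1/(2*m) + 9/13) = √(9/13 + 1/(2*m)))
w(N(6, 1)) - 1*(-5011) = √(468 + 338/(-8))/26 - 1*(-5011) = √(468 + 338*(-⅛))/26 + 5011 = √(468 - 169/4)/26 + 5011 = √(1703/4)/26 + 5011 = (√1703/2)/26 + 5011 = √1703/52 + 5011 = 5011 + √1703/52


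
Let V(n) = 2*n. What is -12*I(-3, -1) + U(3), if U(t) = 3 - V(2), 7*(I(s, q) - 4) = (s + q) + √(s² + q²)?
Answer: -295/7 - 12*√10/7 ≈ -47.564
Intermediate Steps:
I(s, q) = 4 + q/7 + s/7 + √(q² + s²)/7 (I(s, q) = 4 + ((s + q) + √(s² + q²))/7 = 4 + ((q + s) + √(q² + s²))/7 = 4 + (q + s + √(q² + s²))/7 = 4 + (q/7 + s/7 + √(q² + s²)/7) = 4 + q/7 + s/7 + √(q² + s²)/7)
U(t) = -1 (U(t) = 3 - 2*2 = 3 - 1*4 = 3 - 4 = -1)
-12*I(-3, -1) + U(3) = -12*(4 + (⅐)*(-1) + (⅐)*(-3) + √((-1)² + (-3)²)/7) - 1 = -12*(4 - ⅐ - 3/7 + √(1 + 9)/7) - 1 = -12*(4 - ⅐ - 3/7 + √10/7) - 1 = -12*(24/7 + √10/7) - 1 = (-288/7 - 12*√10/7) - 1 = -295/7 - 12*√10/7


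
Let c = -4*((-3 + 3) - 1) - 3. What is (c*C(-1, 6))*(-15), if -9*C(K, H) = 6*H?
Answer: 60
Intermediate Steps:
C(K, H) = -2*H/3
c = 1 (c = -4*(0 - 1) - 3 = -4*(-1) - 3 = 4 - 3 = 1)
(c*C(-1, 6))*(-15) = (1*(-⅔*6))*(-15) = (1*(-4))*(-15) = -4*(-15) = 60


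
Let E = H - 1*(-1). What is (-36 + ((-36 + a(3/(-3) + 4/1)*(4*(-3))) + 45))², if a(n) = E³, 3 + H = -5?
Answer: 16719921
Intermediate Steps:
H = -8 (H = -3 - 5 = -8)
E = -7 (E = -8 - 1*(-1) = -8 + 1 = -7)
a(n) = -343 (a(n) = (-7)³ = -343)
(-36 + ((-36 + a(3/(-3) + 4/1)*(4*(-3))) + 45))² = (-36 + ((-36 - 1372*(-3)) + 45))² = (-36 + ((-36 - 343*(-12)) + 45))² = (-36 + ((-36 + 4116) + 45))² = (-36 + (4080 + 45))² = (-36 + 4125)² = 4089² = 16719921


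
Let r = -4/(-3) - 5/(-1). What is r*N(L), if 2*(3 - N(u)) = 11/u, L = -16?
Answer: 2033/96 ≈ 21.177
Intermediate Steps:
N(u) = 3 - 11/(2*u)
r = 19/3 (r = -4*(-⅓) - 5*(-1) = 4/3 + 5 = 19/3 ≈ 6.3333)
r*N(L) = 19*(3 - 11/2/(-16))/3 = 19*(3 - 11/2*(-1/16))/3 = 19*(3 + 11/32)/3 = (19/3)*(107/32) = 2033/96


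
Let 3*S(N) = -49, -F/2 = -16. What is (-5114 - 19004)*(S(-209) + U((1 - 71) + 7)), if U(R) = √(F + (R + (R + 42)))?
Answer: 1181782/3 - 48236*I*√13 ≈ 3.9393e+5 - 1.7392e+5*I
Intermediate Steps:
F = 32 (F = -2*(-16) = 32)
S(N) = -49/3 (S(N) = (⅓)*(-49) = -49/3)
U(R) = √(74 + 2*R) (U(R) = √(32 + (R + (R + 42))) = √(32 + (R + (42 + R))) = √(32 + (42 + 2*R)) = √(74 + 2*R))
(-5114 - 19004)*(S(-209) + U((1 - 71) + 7)) = (-5114 - 19004)*(-49/3 + √(74 + 2*((1 - 71) + 7))) = -24118*(-49/3 + √(74 + 2*(-70 + 7))) = -24118*(-49/3 + √(74 + 2*(-63))) = -24118*(-49/3 + √(74 - 126)) = -24118*(-49/3 + √(-52)) = -24118*(-49/3 + 2*I*√13) = 1181782/3 - 48236*I*√13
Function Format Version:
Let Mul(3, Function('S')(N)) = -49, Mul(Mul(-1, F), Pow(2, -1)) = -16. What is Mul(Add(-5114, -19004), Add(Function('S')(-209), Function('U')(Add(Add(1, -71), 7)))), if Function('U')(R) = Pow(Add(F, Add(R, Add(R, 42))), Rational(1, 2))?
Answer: Add(Rational(1181782, 3), Mul(-48236, I, Pow(13, Rational(1, 2)))) ≈ Add(3.9393e+5, Mul(-1.7392e+5, I))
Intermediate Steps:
F = 32 (F = Mul(-2, -16) = 32)
Function('S')(N) = Rational(-49, 3) (Function('S')(N) = Mul(Rational(1, 3), -49) = Rational(-49, 3))
Function('U')(R) = Pow(Add(74, Mul(2, R)), Rational(1, 2)) (Function('U')(R) = Pow(Add(32, Add(R, Add(R, 42))), Rational(1, 2)) = Pow(Add(32, Add(R, Add(42, R))), Rational(1, 2)) = Pow(Add(32, Add(42, Mul(2, R))), Rational(1, 2)) = Pow(Add(74, Mul(2, R)), Rational(1, 2)))
Mul(Add(-5114, -19004), Add(Function('S')(-209), Function('U')(Add(Add(1, -71), 7)))) = Mul(Add(-5114, -19004), Add(Rational(-49, 3), Pow(Add(74, Mul(2, Add(Add(1, -71), 7))), Rational(1, 2)))) = Mul(-24118, Add(Rational(-49, 3), Pow(Add(74, Mul(2, Add(-70, 7))), Rational(1, 2)))) = Mul(-24118, Add(Rational(-49, 3), Pow(Add(74, Mul(2, -63)), Rational(1, 2)))) = Mul(-24118, Add(Rational(-49, 3), Pow(Add(74, -126), Rational(1, 2)))) = Mul(-24118, Add(Rational(-49, 3), Pow(-52, Rational(1, 2)))) = Mul(-24118, Add(Rational(-49, 3), Mul(2, I, Pow(13, Rational(1, 2))))) = Add(Rational(1181782, 3), Mul(-48236, I, Pow(13, Rational(1, 2))))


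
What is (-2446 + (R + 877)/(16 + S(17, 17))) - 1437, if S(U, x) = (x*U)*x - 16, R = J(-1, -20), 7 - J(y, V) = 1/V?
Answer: -381525899/98260 ≈ -3882.8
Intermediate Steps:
J(y, V) = 7 - 1/V
R = 141/20 (R = 7 - 1/(-20) = 7 - 1*(-1/20) = 7 + 1/20 = 141/20 ≈ 7.0500)
S(U, x) = -16 + U*x² (S(U, x) = (U*x)*x - 16 = U*x² - 16 = -16 + U*x²)
(-2446 + (R + 877)/(16 + S(17, 17))) - 1437 = (-2446 + (141/20 + 877)/(16 + (-16 + 17*17²))) - 1437 = (-2446 + 17681/(20*(16 + (-16 + 17*289)))) - 1437 = (-2446 + 17681/(20*(16 + (-16 + 4913)))) - 1437 = (-2446 + 17681/(20*(16 + 4897))) - 1437 = (-2446 + (17681/20)/4913) - 1437 = (-2446 + (17681/20)*(1/4913)) - 1437 = (-2446 + 17681/98260) - 1437 = -240326279/98260 - 1437 = -381525899/98260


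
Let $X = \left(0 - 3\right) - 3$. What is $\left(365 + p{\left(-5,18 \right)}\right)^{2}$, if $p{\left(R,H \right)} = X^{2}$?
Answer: $160801$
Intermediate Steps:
$X = -6$ ($X = -3 - 3 = -6$)
$p{\left(R,H \right)} = 36$ ($p{\left(R,H \right)} = \left(-6\right)^{2} = 36$)
$\left(365 + p{\left(-5,18 \right)}\right)^{2} = \left(365 + 36\right)^{2} = 401^{2} = 160801$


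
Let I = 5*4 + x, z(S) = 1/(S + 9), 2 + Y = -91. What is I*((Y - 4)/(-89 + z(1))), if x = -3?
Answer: 16490/889 ≈ 18.549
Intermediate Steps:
Y = -93 (Y = -2 - 91 = -93)
z(S) = 1/(9 + S)
I = 17 (I = 5*4 - 3 = 20 - 3 = 17)
I*((Y - 4)/(-89 + z(1))) = 17*((-93 - 4)/(-89 + 1/(9 + 1))) = 17*(-97/(-89 + 1/10)) = 17*(-97/(-89 + ⅒)) = 17*(-97/(-889/10)) = 17*(-97*(-10/889)) = 17*(970/889) = 16490/889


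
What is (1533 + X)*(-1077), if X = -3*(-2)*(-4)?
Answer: -1625193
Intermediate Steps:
X = -24 (X = 6*(-4) = -24)
(1533 + X)*(-1077) = (1533 - 24)*(-1077) = 1509*(-1077) = -1625193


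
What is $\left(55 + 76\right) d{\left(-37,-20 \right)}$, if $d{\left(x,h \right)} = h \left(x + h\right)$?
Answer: $149340$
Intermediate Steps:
$d{\left(x,h \right)} = h \left(h + x\right)$
$\left(55 + 76\right) d{\left(-37,-20 \right)} = \left(55 + 76\right) \left(- 20 \left(-20 - 37\right)\right) = 131 \left(\left(-20\right) \left(-57\right)\right) = 131 \cdot 1140 = 149340$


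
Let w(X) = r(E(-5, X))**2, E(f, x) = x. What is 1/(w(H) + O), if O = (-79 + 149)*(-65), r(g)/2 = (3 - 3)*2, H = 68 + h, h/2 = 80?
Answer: -1/4550 ≈ -0.00021978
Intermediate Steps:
h = 160 (h = 2*80 = 160)
H = 228 (H = 68 + 160 = 228)
r(g) = 0 (r(g) = 2*((3 - 3)*2) = 2*(0*2) = 2*0 = 0)
O = -4550 (O = 70*(-65) = -4550)
w(X) = 0 (w(X) = 0**2 = 0)
1/(w(H) + O) = 1/(0 - 4550) = 1/(-4550) = -1/4550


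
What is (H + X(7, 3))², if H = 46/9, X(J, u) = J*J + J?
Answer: 302500/81 ≈ 3734.6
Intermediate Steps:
X(J, u) = J + J² (X(J, u) = J² + J = J + J²)
H = 46/9 (H = 46*(⅑) = 46/9 ≈ 5.1111)
(H + X(7, 3))² = (46/9 + 7*(1 + 7))² = (46/9 + 7*8)² = (46/9 + 56)² = (550/9)² = 302500/81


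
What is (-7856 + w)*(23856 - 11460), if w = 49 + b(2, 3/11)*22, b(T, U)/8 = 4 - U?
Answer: -88643796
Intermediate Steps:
b(T, U) = 32 - 8*U (b(T, U) = 8*(4 - U) = 32 - 8*U)
w = 705 (w = 49 + (32 - 24/11)*22 = 49 + (328/11)*22 = 49 + 656 = 705)
(-7856 + w)*(23856 - 11460) = (-7856 + 705)*(23856 - 11460) = -7151*12396 = -88643796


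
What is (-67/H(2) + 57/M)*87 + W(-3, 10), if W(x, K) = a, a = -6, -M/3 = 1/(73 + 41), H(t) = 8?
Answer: -1513413/8 ≈ -1.8918e+5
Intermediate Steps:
M = -1/38 (M = -3/(73 + 41) = -3/114 = -3*1/114 = -1/38 ≈ -0.026316)
W(x, K) = -6
(-67/H(2) + 57/M)*87 + W(-3, 10) = (-67/8 + 57/(-1/38))*87 - 6 = (-67*⅛ + 57*(-38))*87 - 6 = (-67/8 - 2166)*87 - 6 = -17395/8*87 - 6 = -1513365/8 - 6 = -1513413/8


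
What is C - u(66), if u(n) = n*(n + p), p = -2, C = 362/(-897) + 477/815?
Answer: -3087843481/731055 ≈ -4223.8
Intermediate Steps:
C = 132839/731055 (C = 362*(-1/897) + 477*(1/815) = -362/897 + 477/815 = 132839/731055 ≈ 0.18171)
u(n) = n*(-2 + n) (u(n) = n*(n - 2) = n*(-2 + n))
C - u(66) = 132839/731055 - 66*(-2 + 66) = 132839/731055 - 66*64 = 132839/731055 - 1*4224 = 132839/731055 - 4224 = -3087843481/731055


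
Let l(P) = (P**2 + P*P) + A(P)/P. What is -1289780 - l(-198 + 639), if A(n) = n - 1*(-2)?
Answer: -740325665/441 ≈ -1.6787e+6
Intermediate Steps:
A(n) = 2 + n (A(n) = n + 2 = 2 + n)
l(P) = 2*P**2 + (2 + P)/P (l(P) = (P**2 + P*P) + (2 + P)/P = (P**2 + P**2) + (2 + P)/P = 2*P**2 + (2 + P)/P)
-1289780 - l(-198 + 639) = -1289780 - (2 + (-198 + 639) + 2*(-198 + 639)**3)/(-198 + 639) = -1289780 - (2 + 441 + 2*441**3)/441 = -1289780 - (2 + 441 + 2*85766121)/441 = -1289780 - (2 + 441 + 171532242)/441 = -1289780 - 171532685/441 = -740325665/441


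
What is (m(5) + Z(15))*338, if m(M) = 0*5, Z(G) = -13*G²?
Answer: -988650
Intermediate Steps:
m(M) = 0
(m(5) + Z(15))*338 = (0 - 13*15²)*338 = (0 - 13*225)*338 = (0 - 2925)*338 = -2925*338 = -988650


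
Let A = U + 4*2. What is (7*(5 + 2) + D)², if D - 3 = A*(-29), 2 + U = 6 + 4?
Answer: 169744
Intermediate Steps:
U = 8 (U = -2 + (6 + 4) = -2 + 10 = 8)
A = 16 (A = 8 + 4*2 = 8 + 8 = 16)
D = -461 (D = 3 + 16*(-29) = 3 - 464 = -461)
(7*(5 + 2) + D)² = (7*(5 + 2) - 461)² = (7*7 - 461)² = (49 - 461)² = (-412)² = 169744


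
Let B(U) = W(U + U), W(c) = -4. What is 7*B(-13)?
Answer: -28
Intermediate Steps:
B(U) = -4
7*B(-13) = 7*(-4) = -28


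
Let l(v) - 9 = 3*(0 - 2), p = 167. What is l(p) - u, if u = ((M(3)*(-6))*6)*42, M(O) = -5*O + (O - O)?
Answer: -22677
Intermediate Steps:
M(O) = -5*O (M(O) = -5*O + 0 = -5*O)
l(v) = 3 (l(v) = 9 + 3*(0 - 2) = 9 + 3*(-2) = 9 - 6 = 3)
u = 22680 (u = ((-5*3*(-6))*6)*42 = (-15*(-6)*6)*42 = (90*6)*42 = 540*42 = 22680)
l(p) - u = 3 - 1*22680 = 3 - 22680 = -22677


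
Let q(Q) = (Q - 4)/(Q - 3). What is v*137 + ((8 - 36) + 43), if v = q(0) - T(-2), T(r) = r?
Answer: 1415/3 ≈ 471.67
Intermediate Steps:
q(Q) = (-4 + Q)/(-3 + Q)
v = 10/3 (v = (-4 + 0)/(-3 + 0) - 1*(-2) = -4/(-3) + 2 = -1/3*(-4) + 2 = 4/3 + 2 = 10/3 ≈ 3.3333)
v*137 + ((8 - 36) + 43) = (10/3)*137 + ((8 - 36) + 43) = 1370/3 + (-28 + 43) = 1370/3 + 15 = 1415/3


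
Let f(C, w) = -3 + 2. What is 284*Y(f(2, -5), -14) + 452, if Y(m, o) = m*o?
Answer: 4428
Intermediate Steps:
f(C, w) = -1
284*Y(f(2, -5), -14) + 452 = 284*(-1*(-14)) + 452 = 284*14 + 452 = 3976 + 452 = 4428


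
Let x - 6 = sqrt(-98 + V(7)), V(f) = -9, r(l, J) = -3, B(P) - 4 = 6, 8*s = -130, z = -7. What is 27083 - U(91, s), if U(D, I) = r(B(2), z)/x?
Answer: 3872887/143 - 3*I*sqrt(107)/143 ≈ 27083.0 - 0.21701*I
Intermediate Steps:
s = -65/4 (s = (1/8)*(-130) = -65/4 ≈ -16.250)
B(P) = 10 (B(P) = 4 + 6 = 10)
x = 6 + I*sqrt(107) (x = 6 + sqrt(-98 - 9) = 6 + sqrt(-107) = 6 + I*sqrt(107) ≈ 6.0 + 10.344*I)
U(D, I) = -3/(6 + I*sqrt(107))
27083 - U(91, s) = 27083 - (-18/143 + 3*I*sqrt(107)/143) = 27083 + (18/143 - 3*I*sqrt(107)/143) = 3872887/143 - 3*I*sqrt(107)/143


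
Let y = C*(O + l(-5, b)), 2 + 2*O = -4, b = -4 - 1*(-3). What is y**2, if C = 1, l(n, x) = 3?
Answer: 0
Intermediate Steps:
b = -1 (b = -4 + 3 = -1)
O = -3 (O = -1 + (1/2)*(-4) = -1 - 2 = -3)
y = 0 (y = 1*(-3 + 3) = 1*0 = 0)
y**2 = 0**2 = 0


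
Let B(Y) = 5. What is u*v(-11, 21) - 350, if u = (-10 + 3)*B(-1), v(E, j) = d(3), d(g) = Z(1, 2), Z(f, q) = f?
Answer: -385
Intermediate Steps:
d(g) = 1
v(E, j) = 1
u = -35 (u = (-10 + 3)*5 = -7*5 = -35)
u*v(-11, 21) - 350 = -35*1 - 350 = -35 - 350 = -385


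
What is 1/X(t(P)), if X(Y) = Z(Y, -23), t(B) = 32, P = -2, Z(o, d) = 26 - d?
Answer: 1/49 ≈ 0.020408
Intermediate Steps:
X(Y) = 49 (X(Y) = 26 - 1*(-23) = 26 + 23 = 49)
1/X(t(P)) = 1/49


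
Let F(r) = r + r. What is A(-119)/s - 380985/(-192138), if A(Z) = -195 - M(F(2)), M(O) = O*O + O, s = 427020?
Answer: 5421563501/2734892292 ≈ 1.9824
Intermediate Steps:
F(r) = 2*r
M(O) = O + O² (M(O) = O² + O = O + O²)
A(Z) = -215 (A(Z) = -195 - 2*2*(1 + 2*2) = -195 - 4*(1 + 4) = -195 - 4*5 = -195 - 1*20 = -195 - 20 = -215)
A(-119)/s - 380985/(-192138) = -215/427020 - 380985/(-192138) = -215*1/427020 - 380985*(-1/192138) = -43/85404 + 126995/64046 = 5421563501/2734892292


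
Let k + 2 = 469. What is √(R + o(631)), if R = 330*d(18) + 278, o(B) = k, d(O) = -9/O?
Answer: 2*√145 ≈ 24.083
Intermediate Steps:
k = 467 (k = -2 + 469 = 467)
o(B) = 467
R = 113 (R = 330*(-9/18) + 278 = 330*(-9*1/18) + 278 = 330*(-½) + 278 = -165 + 278 = 113)
√(R + o(631)) = √(113 + 467) = √580 = 2*√145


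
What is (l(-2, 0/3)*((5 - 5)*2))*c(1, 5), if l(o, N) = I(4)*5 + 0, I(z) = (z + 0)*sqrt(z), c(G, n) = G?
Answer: 0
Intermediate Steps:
I(z) = z**(3/2) (I(z) = z*sqrt(z) = z**(3/2))
l(o, N) = 40 (l(o, N) = 4**(3/2)*5 + 0 = 8*5 + 0 = 40 + 0 = 40)
(l(-2, 0/3)*((5 - 5)*2))*c(1, 5) = (40*((5 - 5)*2))*1 = (40*(0*2))*1 = (40*0)*1 = 0*1 = 0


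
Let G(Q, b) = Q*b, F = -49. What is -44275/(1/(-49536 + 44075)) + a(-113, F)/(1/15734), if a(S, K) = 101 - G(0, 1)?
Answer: 243374909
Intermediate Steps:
a(S, K) = 101 (a(S, K) = 101 - 0 = 101 - 1*0 = 101 + 0 = 101)
-44275/(1/(-49536 + 44075)) + a(-113, F)/(1/15734) = -44275/(1/(-49536 + 44075)) + 101/(1/15734) = -44275/(1/(-5461)) + 101/(1/15734) = -44275/(-1/5461) + 101*15734 = -44275*(-5461) + 1589134 = 241785775 + 1589134 = 243374909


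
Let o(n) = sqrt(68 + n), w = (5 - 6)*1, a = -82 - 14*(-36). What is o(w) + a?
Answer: 422 + sqrt(67) ≈ 430.19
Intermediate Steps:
a = 422 (a = -82 + 504 = 422)
w = -1 (w = -1*1 = -1)
o(w) + a = sqrt(68 - 1) + 422 = sqrt(67) + 422 = 422 + sqrt(67)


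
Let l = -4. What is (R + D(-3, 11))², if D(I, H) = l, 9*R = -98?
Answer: 17956/81 ≈ 221.68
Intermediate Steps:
R = -98/9 (R = (⅑)*(-98) = -98/9 ≈ -10.889)
D(I, H) = -4
(R + D(-3, 11))² = (-98/9 - 4)² = (-134/9)² = 17956/81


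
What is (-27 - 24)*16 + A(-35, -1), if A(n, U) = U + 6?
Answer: -811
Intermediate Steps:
A(n, U) = 6 + U
(-27 - 24)*16 + A(-35, -1) = (-27 - 24)*16 + (6 - 1) = -51*16 + 5 = -816 + 5 = -811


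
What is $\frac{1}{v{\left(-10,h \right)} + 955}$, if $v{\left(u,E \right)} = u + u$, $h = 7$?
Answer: $\frac{1}{935} \approx 0.0010695$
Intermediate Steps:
$v{\left(u,E \right)} = 2 u$
$\frac{1}{v{\left(-10,h \right)} + 955} = \frac{1}{2 \left(-10\right) + 955} = \frac{1}{-20 + 955} = \frac{1}{935}$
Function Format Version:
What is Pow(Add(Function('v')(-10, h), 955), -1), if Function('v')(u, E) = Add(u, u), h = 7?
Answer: Rational(1, 935) ≈ 0.0010695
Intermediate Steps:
Function('v')(u, E) = Mul(2, u)
Pow(Add(Function('v')(-10, h), 955), -1) = Pow(Add(Mul(2, -10), 955), -1) = Pow(Add(-20, 955), -1) = Pow(935, -1) = Rational(1, 935)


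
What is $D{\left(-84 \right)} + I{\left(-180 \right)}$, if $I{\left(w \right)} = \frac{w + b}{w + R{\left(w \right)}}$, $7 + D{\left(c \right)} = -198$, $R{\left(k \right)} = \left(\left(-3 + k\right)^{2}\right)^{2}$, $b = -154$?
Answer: $- \frac{229910153239}{1121512941} \approx -205.0$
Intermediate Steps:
$R{\left(k \right)} = \left(-3 + k\right)^{4}$
$D{\left(c \right)} = -205$ ($D{\left(c \right)} = -7 - 198 = -205$)
$I{\left(w \right)} = \frac{-154 + w}{w + \left(-3 + w\right)^{4}}$ ($I{\left(w \right)} = \frac{w - 154}{w + \left(-3 + w\right)^{4}} = \frac{-154 + w}{w + \left(-3 + w\right)^{4}}$)
$D{\left(-84 \right)} + I{\left(-180 \right)} = -205 + \frac{-154 - 180}{-180 + \left(-3 - 180\right)^{4}} = -205 + \frac{1}{-180 + \left(-183\right)^{4}} \left(-334\right) = -205 + \frac{1}{-180 + 1121513121} \left(-334\right) = -205 + \frac{1}{1121512941} \left(-334\right) = -205 - \frac{334}{1121512941} = - \frac{229910153239}{1121512941}$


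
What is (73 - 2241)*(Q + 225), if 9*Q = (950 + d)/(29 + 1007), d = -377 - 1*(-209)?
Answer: -1137485644/2331 ≈ -4.8798e+5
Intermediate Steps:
d = -168 (d = -377 + 209 = -168)
Q = 391/4662 (Q = ((950 - 168)/(29 + 1007))/9 = (782/1036)/9 = (782*(1/1036))/9 = (⅑)*(391/518) = 391/4662 ≈ 0.083870)
(73 - 2241)*(Q + 225) = (73 - 2241)*(391/4662 + 225) = -2168*1049341/4662 = -1137485644/2331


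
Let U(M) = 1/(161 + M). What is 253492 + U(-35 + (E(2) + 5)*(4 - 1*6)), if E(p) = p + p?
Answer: 27377137/108 ≈ 2.5349e+5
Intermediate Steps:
E(p) = 2*p
253492 + U(-35 + (E(2) + 5)*(4 - 1*6)) = 253492 + 1/(161 + (-35 + (2*2 + 5)*(4 - 1*6))) = 253492 + 1/(161 + (-35 + (4 + 5)*(4 - 6))) = 253492 + 1/(161 + (-35 + 9*(-2))) = 253492 + 1/(161 + (-35 - 18)) = 253492 + 1/(161 - 53) = 253492 + 1/108 = 27377137/108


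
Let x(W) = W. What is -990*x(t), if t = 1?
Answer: -990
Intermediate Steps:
-990*x(t) = -990*1 = -990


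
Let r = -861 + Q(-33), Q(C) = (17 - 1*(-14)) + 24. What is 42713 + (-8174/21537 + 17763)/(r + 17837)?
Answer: 15667367736868/366796647 ≈ 42714.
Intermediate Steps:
Q(C) = 55 (Q(C) = (17 + 14) + 24 = 31 + 24 = 55)
r = -806 (r = -861 + 55 = -806)
42713 + (-8174/21537 + 17763)/(r + 17837) = 42713 + (-8174/21537 + 17763)/(-806 + 17837) = 42713 + (-8174*1/21537 + 17763)/17031 = 42713 + (-8174/21537 + 17763)*(1/17031) = 42713 + (382553557/21537)*(1/17031) = 42713 + 382553557/366796647 = 15667367736868/366796647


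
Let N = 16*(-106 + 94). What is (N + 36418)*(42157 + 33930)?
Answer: 2756327662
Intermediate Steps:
N = -192 (N = 16*(-12) = -192)
(N + 36418)*(42157 + 33930) = (-192 + 36418)*(42157 + 33930) = 36226*76087 = 2756327662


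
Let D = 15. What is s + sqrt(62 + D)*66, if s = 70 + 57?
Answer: 127 + 66*sqrt(77) ≈ 706.15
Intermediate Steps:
s = 127
s + sqrt(62 + D)*66 = 127 + sqrt(62 + 15)*66 = 127 + sqrt(77)*66 = 127 + 66*sqrt(77)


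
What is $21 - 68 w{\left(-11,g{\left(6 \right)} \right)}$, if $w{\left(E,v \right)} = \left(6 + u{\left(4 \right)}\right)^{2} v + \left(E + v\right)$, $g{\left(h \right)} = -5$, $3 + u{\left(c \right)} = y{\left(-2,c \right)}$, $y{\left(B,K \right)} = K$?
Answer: $17769$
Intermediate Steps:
$u{\left(c \right)} = -3 + c$
$w{\left(E,v \right)} = E + 50 v$ ($w{\left(E,v \right)} = \left(6 + \left(-3 + 4\right)\right)^{2} v + \left(E + v\right) = \left(6 + 1\right)^{2} v + \left(E + v\right) = 7^{2} v + \left(E + v\right) = 49 v + \left(E + v\right) = E + 50 v$)
$21 - 68 w{\left(-11,g{\left(6 \right)} \right)} = 21 - 68 \left(-11 + 50 \left(-5\right)\right) = 21 - 68 \left(-11 - 250\right) = 21 - -17748 = 21 + 17748 = 17769$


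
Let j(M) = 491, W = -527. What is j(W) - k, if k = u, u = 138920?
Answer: -138429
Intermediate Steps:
k = 138920
j(W) - k = 491 - 1*138920 = 491 - 138920 = -138429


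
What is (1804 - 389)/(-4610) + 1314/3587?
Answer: 196387/3307214 ≈ 0.059381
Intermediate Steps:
(1804 - 389)/(-4610) + 1314/3587 = 1415*(-1/4610) + 1314*(1/3587) = -283/922 + 1314/3587 = 196387/3307214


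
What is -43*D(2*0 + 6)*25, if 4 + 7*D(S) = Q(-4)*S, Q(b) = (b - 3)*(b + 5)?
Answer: 49450/7 ≈ 7064.3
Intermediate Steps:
Q(b) = (-3 + b)*(5 + b)
D(S) = -4/7 - S (D(S) = -4/7 + ((-15 + (-4)² + 2*(-4))*S)/7 = -4/7 + ((-15 + 16 - 8)*S)/7 = -4/7 + (-7*S)/7 = -4/7 - S)
-43*D(2*0 + 6)*25 = -43*(-4/7 - (2*0 + 6))*25 = -43*(-4/7 - (0 + 6))*25 = -43*(-4/7 - 1*6)*25 = -43*(-4/7 - 6)*25 = -43*(-46/7)*25 = (1978/7)*25 = 49450/7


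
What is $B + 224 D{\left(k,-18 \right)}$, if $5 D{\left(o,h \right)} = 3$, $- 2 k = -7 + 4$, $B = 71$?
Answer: $\frac{1027}{5} \approx 205.4$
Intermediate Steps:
$k = \frac{3}{2}$ ($k = - \frac{-7 + 4}{2} = \left(- \frac{1}{2}\right) \left(-3\right) = \frac{3}{2} \approx 1.5$)
$D{\left(o,h \right)} = \frac{3}{5}$ ($D{\left(o,h \right)} = \frac{1}{5} \cdot 3 = \frac{3}{5}$)
$B + 224 D{\left(k,-18 \right)} = 71 + 224 \cdot \frac{3}{5} = 71 + \frac{672}{5} = \frac{1027}{5}$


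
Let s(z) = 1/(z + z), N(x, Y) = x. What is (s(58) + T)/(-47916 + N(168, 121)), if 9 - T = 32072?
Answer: 53903/80272 ≈ 0.67150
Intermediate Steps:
T = -32063 (T = 9 - 1*32072 = 9 - 32072 = -32063)
s(z) = 1/(2*z)
(s(58) + T)/(-47916 + N(168, 121)) = ((½)/58 - 32063)/(-47916 + 168) = ((½)*(1/58) - 32063)/(-47748) = (1/116 - 32063)*(-1/47748) = -3719307/116*(-1/47748) = 53903/80272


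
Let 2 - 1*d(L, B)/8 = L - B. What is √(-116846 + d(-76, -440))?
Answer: I*√119742 ≈ 346.04*I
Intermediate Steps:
d(L, B) = 16 - 8*L + 8*B (d(L, B) = 16 - 8*(L - B) = 16 + (-8*L + 8*B) = 16 - 8*L + 8*B)
√(-116846 + d(-76, -440)) = √(-116846 + (16 - 8*(-76) + 8*(-440))) = √(-116846 + (16 + 608 - 3520)) = √(-116846 - 2896) = √(-119742) = I*√119742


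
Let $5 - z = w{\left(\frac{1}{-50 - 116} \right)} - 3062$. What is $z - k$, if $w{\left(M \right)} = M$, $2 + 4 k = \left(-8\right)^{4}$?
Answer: $\frac{169611}{83} \approx 2043.5$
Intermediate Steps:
$k = \frac{2047}{2}$ ($k = - \frac{1}{2} + \frac{\left(-8\right)^{4}}{4} = - \frac{1}{2} + \frac{1}{4} \cdot 4096 = - \frac{1}{2} + 1024 = \frac{2047}{2} \approx 1023.5$)
$z = \frac{509123}{166}$ ($z = 5 - \left(\frac{1}{-50 - 116} - 3062\right) = 5 - \left(\frac{1}{-166} - 3062\right) = 5 - \left(- \frac{1}{166} - 3062\right) = 5 - - \frac{508293}{166} = 5 + \frac{508293}{166} = \frac{509123}{166} \approx 3067.0$)
$z - k = \frac{509123}{166} - \frac{2047}{2} = \frac{169611}{83}$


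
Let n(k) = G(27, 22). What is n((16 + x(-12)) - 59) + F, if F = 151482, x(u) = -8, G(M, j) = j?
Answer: 151504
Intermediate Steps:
n(k) = 22
n((16 + x(-12)) - 59) + F = 22 + 151482 = 151504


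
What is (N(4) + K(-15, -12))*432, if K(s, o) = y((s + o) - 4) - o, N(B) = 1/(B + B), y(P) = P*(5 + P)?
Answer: 353430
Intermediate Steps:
N(B) = 1/(2*B)
K(s, o) = -o + (1 + o + s)*(-4 + o + s) (K(s, o) = ((s + o) - 4)*(5 + ((s + o) - 4)) - o = ((o + s) - 4)*(5 + ((o + s) - 4)) - o = (-4 + o + s)*(5 + (-4 + o + s)) - o = (-4 + o + s)*(1 + o + s) - o = (1 + o + s)*(-4 + o + s) - o = -o + (1 + o + s)*(-4 + o + s))
(N(4) + K(-15, -12))*432 = ((1/2)/4 + (-1*(-12) + (1 - 12 - 15)*(-4 - 12 - 15)))*432 = ((1/2)*(1/4) + (12 - 26*(-31)))*432 = (1/8 + (12 + 806))*432 = (1/8 + 818)*432 = (6545/8)*432 = 353430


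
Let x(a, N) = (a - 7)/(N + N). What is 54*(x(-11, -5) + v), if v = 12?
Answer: 3726/5 ≈ 745.20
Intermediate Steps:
x(a, N) = (-7 + a)/(2*N) (x(a, N) = (-7 + a)/((2*N)) = (-7 + a)*(1/(2*N)) = (-7 + a)/(2*N))
54*(x(-11, -5) + v) = 54*((1/2)*(-7 - 11)/(-5) + 12) = 54*((1/2)*(-1/5)*(-18) + 12) = 54*(9/5 + 12) = 54*(69/5) = 3726/5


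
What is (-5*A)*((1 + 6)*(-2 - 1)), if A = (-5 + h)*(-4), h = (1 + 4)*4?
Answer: -6300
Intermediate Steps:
h = 20 (h = 5*4 = 20)
A = -60 (A = (-5 + 20)*(-4) = 15*(-4) = -60)
(-5*A)*((1 + 6)*(-2 - 1)) = (-5*(-60))*((1 + 6)*(-2 - 1)) = 300*(7*(-3)) = 300*(-21) = -6300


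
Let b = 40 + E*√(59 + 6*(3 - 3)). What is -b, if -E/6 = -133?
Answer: -40 - 798*√59 ≈ -6169.6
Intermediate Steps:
E = 798 (E = -6*(-133) = 798)
b = 40 + 798*√59 (b = 40 + 798*√(59 + 6*(3 - 3)) = 40 + 798*√(59 + 6*0) = 40 + 798*√(59 + 0) = 40 + 798*√59 ≈ 6169.6)
-b = -(40 + 798*√59) = -40 - 798*√59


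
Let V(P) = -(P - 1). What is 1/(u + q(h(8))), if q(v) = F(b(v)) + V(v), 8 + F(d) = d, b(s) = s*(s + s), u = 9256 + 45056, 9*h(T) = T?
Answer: 81/4398761 ≈ 1.8414e-5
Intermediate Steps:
V(P) = 1 - P (V(P) = -(-1 + P) = 1 - P)
h(T) = T/9
u = 54312
b(s) = 2*s**2 (b(s) = s*(2*s) = 2*s**2)
F(d) = -8 + d
q(v) = -7 - v + 2*v**2 (q(v) = (-8 + 2*v**2) + (1 - v) = -7 - v + 2*v**2)
1/(u + q(h(8))) = 1/(54312 + (-7 - 8/9 + 2*((1/9)*8)**2)) = 1/(54312 + (-7 - 1*8/9 + 2*(8/9)**2)) = 1/(54312 + (-7 - 8/9 + 2*(64/81))) = 1/(54312 + (-7 - 8/9 + 128/81)) = 1/(54312 - 511/81) = 1/(4398761/81) = 81/4398761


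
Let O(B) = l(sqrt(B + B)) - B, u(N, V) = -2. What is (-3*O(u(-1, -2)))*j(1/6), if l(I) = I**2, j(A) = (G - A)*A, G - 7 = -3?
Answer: 23/6 ≈ 3.8333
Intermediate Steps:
G = 4 (G = 7 - 3 = 4)
j(A) = A*(4 - A) (j(A) = (4 - A)*A = A*(4 - A))
O(B) = B (O(B) = (sqrt(B + B))**2 - B = (sqrt(2*B))**2 - B = (sqrt(2)*sqrt(B))**2 - B = 2*B - B = B)
(-3*O(u(-1, -2)))*j(1/6) = (-3*(-2))*((4 - 1/6)/6) = 6*((4 - 1*1/6)/6) = 6*((4 - 1/6)/6) = 6*((1/6)*(23/6)) = 6*(23/36) = 23/6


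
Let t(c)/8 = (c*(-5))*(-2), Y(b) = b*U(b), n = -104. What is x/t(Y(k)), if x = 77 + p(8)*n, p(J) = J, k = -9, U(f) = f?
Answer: -151/1296 ≈ -0.11651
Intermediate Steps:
Y(b) = b**2 (Y(b) = b*b = b**2)
t(c) = 80*c (t(c) = 8*((c*(-5))*(-2)) = 8*(-5*c*(-2)) = 8*(10*c) = 80*c)
x = -755 (x = 77 + 8*(-104) = 77 - 832 = -755)
x/t(Y(k)) = -755/(80*(-9)**2) = -755/(80*81) = -755/6480 = -755*1/6480 = -151/1296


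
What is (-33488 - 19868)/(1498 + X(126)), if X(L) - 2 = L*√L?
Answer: -3334750/10401 + 280119*√14/3467 ≈ -18.308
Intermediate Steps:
X(L) = 2 + L^(3/2) (X(L) = 2 + L*√L = 2 + L^(3/2))
(-33488 - 19868)/(1498 + X(126)) = (-33488 - 19868)/(1498 + (2 + 126^(3/2))) = -53356/(1498 + (2 + 378*√14)) = -53356/(1500 + 378*√14)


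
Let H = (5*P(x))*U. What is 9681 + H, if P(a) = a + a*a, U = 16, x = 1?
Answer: 9841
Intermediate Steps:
P(a) = a + a²
H = 160 (H = (5*(1*(1 + 1)))*16 = (5*(1*2))*16 = (5*2)*16 = 10*16 = 160)
9681 + H = 9681 + 160 = 9841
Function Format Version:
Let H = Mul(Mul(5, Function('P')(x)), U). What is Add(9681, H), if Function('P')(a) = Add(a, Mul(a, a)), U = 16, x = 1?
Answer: 9841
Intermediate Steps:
Function('P')(a) = Add(a, Pow(a, 2))
H = 160 (H = Mul(Mul(5, Mul(1, Add(1, 1))), 16) = Mul(Mul(5, Mul(1, 2)), 16) = Mul(Mul(5, 2), 16) = Mul(10, 16) = 160)
Add(9681, H) = Add(9681, 160) = 9841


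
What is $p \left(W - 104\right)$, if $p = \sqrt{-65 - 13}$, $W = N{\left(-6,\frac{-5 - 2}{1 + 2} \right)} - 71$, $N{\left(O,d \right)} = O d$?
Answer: $- 161 i \sqrt{78} \approx - 1421.9 i$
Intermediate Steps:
$W = -57$ ($W = - 6 \frac{-5 - 2}{1 + 2} - 71 = - 6 \left(- \frac{7}{3}\right) - 71 = - 6 \left(\left(-7\right) \frac{1}{3}\right) - 71 = \left(-6\right) \left(- \frac{7}{3}\right) - 71 = 14 - 71 = -57$)
$p = i \sqrt{78}$ ($p = \sqrt{-78} = i \sqrt{78} \approx 8.8318 i$)
$p \left(W - 104\right) = i \sqrt{78} \left(-57 - 104\right) = i \sqrt{78} \left(-161\right) = - 161 i \sqrt{78}$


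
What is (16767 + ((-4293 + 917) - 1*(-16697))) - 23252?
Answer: 6836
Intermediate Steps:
(16767 + ((-4293 + 917) - 1*(-16697))) - 23252 = (16767 + (-3376 + 16697)) - 23252 = (16767 + 13321) - 23252 = 30088 - 23252 = 6836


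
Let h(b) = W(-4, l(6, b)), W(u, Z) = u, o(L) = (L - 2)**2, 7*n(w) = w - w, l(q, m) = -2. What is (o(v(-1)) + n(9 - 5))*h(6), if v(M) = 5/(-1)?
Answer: -196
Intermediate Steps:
v(M) = -5 (v(M) = 5*(-1) = -5)
n(w) = 0 (n(w) = (w - w)/7 = (1/7)*0 = 0)
o(L) = (-2 + L)**2
h(b) = -4
(o(v(-1)) + n(9 - 5))*h(6) = ((-2 - 5)**2 + 0)*(-4) = ((-7)**2 + 0)*(-4) = (49 + 0)*(-4) = 49*(-4) = -196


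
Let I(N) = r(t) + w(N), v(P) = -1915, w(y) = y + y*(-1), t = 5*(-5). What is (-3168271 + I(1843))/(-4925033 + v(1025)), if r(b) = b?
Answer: 792074/1231737 ≈ 0.64305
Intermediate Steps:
t = -25
w(y) = 0 (w(y) = y - y = 0)
I(N) = -25 (I(N) = -25 + 0 = -25)
(-3168271 + I(1843))/(-4925033 + v(1025)) = (-3168271 - 25)/(-4925033 - 1915) = -3168296/(-4926948) = -3168296*(-1/4926948) = 792074/1231737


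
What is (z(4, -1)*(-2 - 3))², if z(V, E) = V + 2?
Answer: 900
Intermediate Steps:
z(V, E) = 2 + V
(z(4, -1)*(-2 - 3))² = ((2 + 4)*(-2 - 3))² = (6*(-5))² = (-30)² = 900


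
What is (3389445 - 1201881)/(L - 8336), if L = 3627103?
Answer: 2187564/3618767 ≈ 0.60451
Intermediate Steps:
(3389445 - 1201881)/(L - 8336) = (3389445 - 1201881)/(3627103 - 8336) = 2187564/3618767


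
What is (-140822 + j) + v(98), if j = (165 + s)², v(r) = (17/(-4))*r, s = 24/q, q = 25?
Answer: -142119723/1250 ≈ -1.1370e+5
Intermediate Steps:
s = 24/25 ≈ 0.96000
v(r) = -17*r/4 (v(r) = (17*(-¼))*r = -17*r/4)
j = 17214201/625 (j = (165 + 24/25)² = (4149/25)² = 17214201/625 ≈ 27543.)
(-140822 + j) + v(98) = (-140822 + 17214201/625) - 17/4*98 = -70799549/625 - 833/2 = -142119723/1250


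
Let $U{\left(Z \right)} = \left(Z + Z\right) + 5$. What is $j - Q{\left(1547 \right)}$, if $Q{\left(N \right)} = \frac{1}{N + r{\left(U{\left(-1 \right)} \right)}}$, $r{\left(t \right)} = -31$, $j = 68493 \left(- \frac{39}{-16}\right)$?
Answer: $\frac{1012395029}{6064} \approx 1.6695 \cdot 10^{5}$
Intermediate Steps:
$U{\left(Z \right)} = 5 + 2 Z$ ($U{\left(Z \right)} = 2 Z + 5 = 5 + 2 Z$)
$j = \frac{2671227}{16}$ ($j = 68493 \left(\left(-39\right) \left(- \frac{1}{16}\right)\right) = 68493 \cdot \frac{39}{16} = \frac{2671227}{16} \approx 1.6695 \cdot 10^{5}$)
$Q{\left(N \right)} = \frac{1}{-31 + N}$ ($Q{\left(N \right)} = \frac{1}{N - 31} = \frac{1}{-31 + N}$)
$j - Q{\left(1547 \right)} = \frac{2671227}{16} - \frac{1}{-31 + 1547} = \frac{2671227}{16} - \frac{1}{1516} = \frac{1012395029}{6064}$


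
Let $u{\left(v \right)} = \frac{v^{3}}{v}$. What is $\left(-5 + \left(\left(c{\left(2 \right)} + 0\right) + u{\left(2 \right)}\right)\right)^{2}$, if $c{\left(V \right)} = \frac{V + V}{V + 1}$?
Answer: $\frac{1}{9} \approx 0.11111$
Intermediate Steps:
$u{\left(v \right)} = v^{2}$
$c{\left(V \right)} = \frac{2 V}{1 + V}$
$\left(-5 + \left(\left(c{\left(2 \right)} + 0\right) + u{\left(2 \right)}\right)\right)^{2} = \left(-5 + \left(\left(2 \cdot 2 \frac{1}{1 + 2} + 0\right) + 2^{2}\right)\right)^{2} = \left(-5 + \left(\left(2 \cdot 2 \cdot \frac{1}{3} + 0\right) + 4\right)\right)^{2} = \left(-5 + \left(\left(\frac{4}{3} + 0\right) + 4\right)\right)^{2} = \left(-5 + \left(\frac{4}{3} + 4\right)\right)^{2} = \left(-5 + \frac{16}{3}\right)^{2} = \left(\frac{1}{3}\right)^{2} = \frac{1}{9}$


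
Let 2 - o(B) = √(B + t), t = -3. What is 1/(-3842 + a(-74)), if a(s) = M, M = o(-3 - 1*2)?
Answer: I/(2*(√2 - 1920*I)) ≈ -0.00026042 + 1.9181e-7*I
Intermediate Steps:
o(B) = 2 - √(-3 + B) (o(B) = 2 - √(B - 3) = 2 - √(-3 + B))
M = 2 - 2*I*√2 (M = 2 - √(-3 + (-3 - 1*2)) = 2 - √(-3 + (-3 - 2)) = 2 - √(-3 - 5) = 2 - √(-8) = 2 - 2*I*√2 ≈ 2.0 - 2.8284*I)
a(s) = 2 - 2*I*√2
1/(-3842 + a(-74)) = 1/(-3842 + (2 - 2*I*√2)) = 1/(-3840 - 2*I*√2)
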